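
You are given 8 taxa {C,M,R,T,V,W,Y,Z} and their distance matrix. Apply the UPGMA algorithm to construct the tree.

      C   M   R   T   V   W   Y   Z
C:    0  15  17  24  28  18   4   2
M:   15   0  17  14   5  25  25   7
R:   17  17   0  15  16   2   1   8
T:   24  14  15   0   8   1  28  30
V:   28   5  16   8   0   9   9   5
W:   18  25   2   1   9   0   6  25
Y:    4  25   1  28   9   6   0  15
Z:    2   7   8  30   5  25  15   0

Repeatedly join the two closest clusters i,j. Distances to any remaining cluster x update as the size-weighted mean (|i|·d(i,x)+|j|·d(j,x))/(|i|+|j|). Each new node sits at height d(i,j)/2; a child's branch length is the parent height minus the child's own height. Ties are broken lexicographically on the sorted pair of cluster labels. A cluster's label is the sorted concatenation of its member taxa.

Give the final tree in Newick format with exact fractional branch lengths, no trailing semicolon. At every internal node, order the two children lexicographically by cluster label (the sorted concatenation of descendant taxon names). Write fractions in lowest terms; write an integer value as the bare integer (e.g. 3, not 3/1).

(((C:1,Z:1):9/2,(R:1/2,Y:1/2):5):47/16,((M:5/2,V:5/2):9/2,(T:1/2,W:1/2):13/2):23/16)

1. join R+Y (d=1) ⇒ RY; edges |R|=1/2, |Y|=1/2
  updated: d(C,RY)=21/2, d(M,RY)=21, d(RY,T)=43/2, d(RY,V)=25/2, d(RY,W)=4, d(RY,Z)=23/2
2. join T+W (d=1) ⇒ TW; edges |T|=1/2, |W|=1/2
  updated: d(C,TW)=21, d(M,TW)=39/2, d(RY,TW)=51/4, d(TW,V)=17/2, d(TW,Z)=55/2
3. join C+Z (d=2) ⇒ CZ; edges |C|=1, |Z|=1
  updated: d(CZ,M)=11, d(CZ,RY)=11, d(CZ,TW)=97/4, d(CZ,V)=33/2
4. join M+V (d=5) ⇒ MV; edges |M|=5/2, |V|=5/2
  updated: d(CZ,MV)=55/4, d(MV,RY)=67/4, d(MV,TW)=14
5. join CZ+RY (d=11) ⇒ CRYZ; edges |CZ|=9/2, |RY|=5
  updated: d(CRYZ,MV)=61/4, d(CRYZ,TW)=37/2
6. join MV+TW (d=14) ⇒ MTVW; edges |MV|=9/2, |TW|=13/2
  updated: d(CRYZ,MTVW)=135/8
7. join CRYZ+MTVW (d=135/8) ⇒ CMRTVWYZ; edges |CRYZ|=47/16, |MTVW|=23/16
final tree: (((C:1,Z:1):9/2,(R:1/2,Y:1/2):5):47/16,((M:5/2,V:5/2):9/2,(T:1/2,W:1/2):13/2):23/16)
total length: 271/8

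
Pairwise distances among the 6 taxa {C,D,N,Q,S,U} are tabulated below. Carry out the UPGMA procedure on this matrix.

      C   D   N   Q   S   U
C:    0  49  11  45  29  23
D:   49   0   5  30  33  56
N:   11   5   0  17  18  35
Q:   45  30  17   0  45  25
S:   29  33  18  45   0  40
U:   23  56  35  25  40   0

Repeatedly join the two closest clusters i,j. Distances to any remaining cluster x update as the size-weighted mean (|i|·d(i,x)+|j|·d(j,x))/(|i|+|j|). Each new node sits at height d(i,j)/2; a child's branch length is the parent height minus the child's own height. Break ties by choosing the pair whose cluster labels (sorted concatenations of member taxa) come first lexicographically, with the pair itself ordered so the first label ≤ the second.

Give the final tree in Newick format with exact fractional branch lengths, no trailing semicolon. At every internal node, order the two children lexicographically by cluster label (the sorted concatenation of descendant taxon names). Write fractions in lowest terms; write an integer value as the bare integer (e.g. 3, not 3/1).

((C:23/2,U:23/2):53/8,(((D:5/2,N:5/2):37/4,Q:47/4):17/4,S:16):17/8)

1. join D+N (d=5) ⇒ DN; edges |D|=5/2, |N|=5/2
  updated: d(C,DN)=30, d(DN,Q)=47/2, d(DN,S)=51/2, d(DN,U)=91/2
2. join C+U (d=23) ⇒ CU; edges |C|=23/2, |U|=23/2
  updated: d(CU,DN)=151/4, d(CU,Q)=35, d(CU,S)=69/2
3. join DN+Q (d=47/2) ⇒ DNQ; edges |DN|=37/4, |Q|=47/4
  updated: d(CU,DNQ)=221/6, d(DNQ,S)=32
4. join DNQ+S (d=32) ⇒ DNQS; edges |DNQ|=17/4, |S|=16
  updated: d(CU,DNQS)=145/4
5. join CU+DNQS (d=145/4) ⇒ CDNQSU; edges |CU|=53/8, |DNQS|=17/8
final tree: ((C:23/2,U:23/2):53/8,(((D:5/2,N:5/2):37/4,Q:47/4):17/4,S:16):17/8)
total length: 78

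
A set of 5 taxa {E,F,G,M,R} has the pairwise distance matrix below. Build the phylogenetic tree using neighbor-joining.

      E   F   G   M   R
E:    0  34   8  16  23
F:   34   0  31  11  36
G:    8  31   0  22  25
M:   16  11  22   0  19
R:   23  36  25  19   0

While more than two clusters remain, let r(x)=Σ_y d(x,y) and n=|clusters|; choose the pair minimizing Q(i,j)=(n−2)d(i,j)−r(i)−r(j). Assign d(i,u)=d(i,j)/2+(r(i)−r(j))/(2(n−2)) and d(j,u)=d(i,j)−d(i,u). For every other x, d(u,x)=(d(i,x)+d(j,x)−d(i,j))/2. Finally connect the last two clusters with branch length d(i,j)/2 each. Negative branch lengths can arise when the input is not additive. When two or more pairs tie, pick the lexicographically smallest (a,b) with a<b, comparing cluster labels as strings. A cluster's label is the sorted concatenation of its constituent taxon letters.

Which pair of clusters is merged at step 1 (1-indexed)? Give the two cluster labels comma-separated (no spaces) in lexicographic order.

F,M

iteration 1: select F,M (d=11, Q=-147); attach at lengths (77/6, -11/6); label the merged cluster FM
  updated: d(E,FM)=39/2, d(FM,G)=21, d(FM,R)=22
iteration 2: select E,G (d=8, Q=-177/2); attach at lengths (25/8, 39/8); label the merged cluster EG
  updated: d(EG,FM)=65/4, d(EG,R)=20
iteration 3: select EG,FM (d=65/4, Q=-233/4); attach at lengths (57/8, 73/8); label the merged cluster EFGM
  updated: d(EFGM,R)=103/8
iteration 4: select EFGM,R (d=103/8); attach at lengths (103/16, 103/16); label the merged cluster EFGMR
final tree: (((E:25/8,G:39/8):57/8,(F:77/6,M:-11/6):73/8):103/16,R:103/16)
total length: 385/8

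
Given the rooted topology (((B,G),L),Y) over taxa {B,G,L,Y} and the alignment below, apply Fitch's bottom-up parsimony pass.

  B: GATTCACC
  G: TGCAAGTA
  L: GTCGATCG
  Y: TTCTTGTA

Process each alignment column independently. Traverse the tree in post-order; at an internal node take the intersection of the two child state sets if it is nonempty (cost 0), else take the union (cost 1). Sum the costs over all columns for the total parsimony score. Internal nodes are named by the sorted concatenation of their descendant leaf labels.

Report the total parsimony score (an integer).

BG@0: {G} ∪ {T} = {G,T} (union, +1)
BGL@0: {G,T} ∩ {G} = {G} (intersection, +0)
BGLY@0: {G} ∪ {T} = {G,T} (union, +1)
BG@1: {A} ∪ {G} = {A,G} (union, +1)
BGL@1: {A,G} ∪ {T} = {A,G,T} (union, +1)
BGLY@1: {A,G,T} ∩ {T} = {T} (intersection, +0)
BG@2: {T} ∪ {C} = {C,T} (union, +1)
BGL@2: {C,T} ∩ {C} = {C} (intersection, +0)
BGLY@2: {C} ∩ {C} = {C} (intersection, +0)
BG@3: {T} ∪ {A} = {A,T} (union, +1)
BGL@3: {A,T} ∪ {G} = {A,G,T} (union, +1)
BGLY@3: {A,G,T} ∩ {T} = {T} (intersection, +0)
BG@4: {C} ∪ {A} = {A,C} (union, +1)
BGL@4: {A,C} ∩ {A} = {A} (intersection, +0)
BGLY@4: {A} ∪ {T} = {A,T} (union, +1)
BG@5: {A} ∪ {G} = {A,G} (union, +1)
BGL@5: {A,G} ∪ {T} = {A,G,T} (union, +1)
BGLY@5: {A,G,T} ∩ {G} = {G} (intersection, +0)
BG@6: {C} ∪ {T} = {C,T} (union, +1)
BGL@6: {C,T} ∩ {C} = {C} (intersection, +0)
BGLY@6: {C} ∪ {T} = {C,T} (union, +1)
BG@7: {C} ∪ {A} = {A,C} (union, +1)
BGL@7: {A,C} ∪ {G} = {A,C,G} (union, +1)
BGLY@7: {A,C,G} ∩ {A} = {A} (intersection, +0)
per-site changes: [2, 2, 1, 2, 2, 2, 2, 2]; total = 15

15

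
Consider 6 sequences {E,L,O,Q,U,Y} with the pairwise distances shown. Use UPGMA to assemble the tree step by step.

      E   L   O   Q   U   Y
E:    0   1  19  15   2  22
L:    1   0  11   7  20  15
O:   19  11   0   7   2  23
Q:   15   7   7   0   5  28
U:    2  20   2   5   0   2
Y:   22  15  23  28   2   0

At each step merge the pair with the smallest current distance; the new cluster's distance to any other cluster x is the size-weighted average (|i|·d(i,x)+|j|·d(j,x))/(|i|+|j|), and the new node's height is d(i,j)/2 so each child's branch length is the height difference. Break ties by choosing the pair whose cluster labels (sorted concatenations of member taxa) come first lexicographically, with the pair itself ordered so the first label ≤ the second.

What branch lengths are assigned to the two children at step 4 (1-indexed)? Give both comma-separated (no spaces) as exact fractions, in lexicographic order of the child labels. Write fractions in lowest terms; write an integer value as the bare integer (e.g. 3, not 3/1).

17/3,19/6

1. join E+L (d=1) ⇒ EL; edges |E|=1/2, |L|=1/2
  updated: d(EL,O)=15, d(EL,Q)=11, d(EL,U)=11, d(EL,Y)=37/2
2. join O+U (d=2) ⇒ OU; edges |O|=1, |U|=1
  updated: d(EL,OU)=13, d(OU,Q)=6, d(OU,Y)=25/2
3. join OU+Q (d=6) ⇒ OQU; edges |OU|=2, |Q|=3
  updated: d(EL,OQU)=37/3, d(OQU,Y)=53/3
4. join EL+OQU (d=37/3) ⇒ ELOQU; edges |EL|=17/3, |OQU|=19/6
  updated: d(ELOQU,Y)=18
5. join ELOQU+Y (d=18) ⇒ ELOQUY; edges |ELOQU|=17/6, |Y|=9
final tree: (((E:1/2,L:1/2):17/3,((O:1,U:1):2,Q:3):19/6):17/6,Y:9)
total length: 86/3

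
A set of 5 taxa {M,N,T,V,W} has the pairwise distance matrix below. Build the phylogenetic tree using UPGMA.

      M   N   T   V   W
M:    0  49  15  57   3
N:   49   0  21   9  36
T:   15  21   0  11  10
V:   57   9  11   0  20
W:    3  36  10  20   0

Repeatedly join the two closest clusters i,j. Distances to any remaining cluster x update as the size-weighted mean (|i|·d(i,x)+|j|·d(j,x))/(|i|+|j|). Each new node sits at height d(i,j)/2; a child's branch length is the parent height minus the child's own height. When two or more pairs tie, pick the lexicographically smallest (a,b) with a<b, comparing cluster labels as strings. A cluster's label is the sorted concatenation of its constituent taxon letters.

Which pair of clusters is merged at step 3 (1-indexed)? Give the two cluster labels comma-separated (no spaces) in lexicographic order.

iteration 1: select M,W (d=3); attach at lengths (3/2, 3/2); label the merged cluster MW
  updated: d(MW,N)=85/2, d(MW,T)=25/2, d(MW,V)=77/2
iteration 2: select N,V (d=9); attach at lengths (9/2, 9/2); label the merged cluster NV
  updated: d(MW,NV)=81/2, d(NV,T)=16
iteration 3: select MW,T (d=25/2); attach at lengths (19/4, 25/4); label the merged cluster MTW
  updated: d(MTW,NV)=97/3
iteration 4: select MTW,NV (d=97/3); attach at lengths (119/12, 35/3); label the merged cluster MNTVW
final tree: (((M:3/2,W:3/2):19/4,T:25/4):119/12,(N:9/2,V:9/2):35/3)
total length: 535/12

MW,T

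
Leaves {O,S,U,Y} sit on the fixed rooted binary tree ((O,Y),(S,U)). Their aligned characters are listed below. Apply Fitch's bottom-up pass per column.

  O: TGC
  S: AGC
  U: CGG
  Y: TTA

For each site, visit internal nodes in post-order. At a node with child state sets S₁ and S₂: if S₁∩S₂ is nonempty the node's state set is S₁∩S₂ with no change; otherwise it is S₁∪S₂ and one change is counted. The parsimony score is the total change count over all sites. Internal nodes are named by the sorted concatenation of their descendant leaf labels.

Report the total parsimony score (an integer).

[col 0] OY: children O:{T}, Y:{T} ∩→ {T}; cost 0
[col 0] SU: children S:{A}, U:{C} ∪→ {A,C}; cost 1
[col 0] OSUY: children OY:{T}, SU:{A,C} ∪→ {A,C,T}; cost 1
[col 1] OY: children O:{G}, Y:{T} ∪→ {G,T}; cost 1
[col 1] SU: children S:{G}, U:{G} ∩→ {G}; cost 0
[col 1] OSUY: children OY:{G,T}, SU:{G} ∩→ {G}; cost 0
[col 2] OY: children O:{C}, Y:{A} ∪→ {A,C}; cost 1
[col 2] SU: children S:{C}, U:{G} ∪→ {C,G}; cost 1
[col 2] OSUY: children OY:{A,C}, SU:{C,G} ∩→ {C}; cost 0
per-site changes: [2, 1, 2]; total = 5

5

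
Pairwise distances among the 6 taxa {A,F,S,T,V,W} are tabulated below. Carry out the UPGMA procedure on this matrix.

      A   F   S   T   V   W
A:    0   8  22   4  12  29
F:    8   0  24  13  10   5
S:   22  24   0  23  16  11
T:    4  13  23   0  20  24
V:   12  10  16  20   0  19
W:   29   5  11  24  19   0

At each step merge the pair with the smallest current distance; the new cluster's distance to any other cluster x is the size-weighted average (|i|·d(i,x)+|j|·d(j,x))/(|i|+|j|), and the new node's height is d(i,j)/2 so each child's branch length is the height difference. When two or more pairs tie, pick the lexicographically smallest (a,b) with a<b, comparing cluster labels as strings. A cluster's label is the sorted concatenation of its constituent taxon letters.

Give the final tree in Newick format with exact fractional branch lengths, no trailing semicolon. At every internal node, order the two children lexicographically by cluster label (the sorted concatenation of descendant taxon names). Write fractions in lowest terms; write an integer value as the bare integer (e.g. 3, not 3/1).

((A:2,T:2):119/16,(((F:5/2,W:5/2):19/4,V:29/4):5/4,S:17/2):15/16)

iteration 1: select A,T (d=4); attach at lengths (2, 2); label the merged cluster AT
  updated: d(AT,F)=21/2, d(AT,S)=45/2, d(AT,V)=16, d(AT,W)=53/2
iteration 2: select F,W (d=5); attach at lengths (5/2, 5/2); label the merged cluster FW
  updated: d(AT,FW)=37/2, d(FW,S)=35/2, d(FW,V)=29/2
iteration 3: select FW,V (d=29/2); attach at lengths (19/4, 29/4); label the merged cluster FVW
  updated: d(AT,FVW)=53/3, d(FVW,S)=17
iteration 4: select FVW,S (d=17); attach at lengths (5/4, 17/2); label the merged cluster FSVW
  updated: d(AT,FSVW)=151/8
iteration 5: select AT,FSVW (d=151/8); attach at lengths (119/16, 15/16); label the merged cluster AFSTVW
final tree: ((A:2,T:2):119/16,(((F:5/2,W:5/2):19/4,V:29/4):5/4,S:17/2):15/16)
total length: 313/8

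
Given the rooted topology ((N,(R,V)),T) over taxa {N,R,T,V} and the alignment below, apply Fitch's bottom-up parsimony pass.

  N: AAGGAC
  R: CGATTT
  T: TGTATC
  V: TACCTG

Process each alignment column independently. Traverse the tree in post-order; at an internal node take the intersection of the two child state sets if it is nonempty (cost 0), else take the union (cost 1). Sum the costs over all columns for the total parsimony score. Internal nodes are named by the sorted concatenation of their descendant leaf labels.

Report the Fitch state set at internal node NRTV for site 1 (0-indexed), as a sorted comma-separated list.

site 0, node RV: R={C} ∪ V={T} → {C,T} (+1)
site 0, node NRV: N={A} ∪ RV={C,T} → {A,C,T} (+1)
site 0, node NRTV: NRV={A,C,T} ∩ T={T} → {T} (+0)
site 1, node RV: R={G} ∪ V={A} → {A,G} (+1)
site 1, node NRV: N={A} ∩ RV={A,G} → {A} (+0)
site 1, node NRTV: NRV={A} ∪ T={G} → {A,G} (+1)
site 2, node RV: R={A} ∪ V={C} → {A,C} (+1)
site 2, node NRV: N={G} ∪ RV={A,C} → {A,C,G} (+1)
site 2, node NRTV: NRV={A,C,G} ∪ T={T} → {A,C,G,T} (+1)
site 3, node RV: R={T} ∪ V={C} → {C,T} (+1)
site 3, node NRV: N={G} ∪ RV={C,T} → {C,G,T} (+1)
site 3, node NRTV: NRV={C,G,T} ∪ T={A} → {A,C,G,T} (+1)
site 4, node RV: R={T} ∩ V={T} → {T} (+0)
site 4, node NRV: N={A} ∪ RV={T} → {A,T} (+1)
site 4, node NRTV: NRV={A,T} ∩ T={T} → {T} (+0)
site 5, node RV: R={T} ∪ V={G} → {G,T} (+1)
site 5, node NRV: N={C} ∪ RV={G,T} → {C,G,T} (+1)
site 5, node NRTV: NRV={C,G,T} ∩ T={C} → {C} (+0)
per-site changes: [2, 2, 3, 3, 1, 2]; total = 13

A,G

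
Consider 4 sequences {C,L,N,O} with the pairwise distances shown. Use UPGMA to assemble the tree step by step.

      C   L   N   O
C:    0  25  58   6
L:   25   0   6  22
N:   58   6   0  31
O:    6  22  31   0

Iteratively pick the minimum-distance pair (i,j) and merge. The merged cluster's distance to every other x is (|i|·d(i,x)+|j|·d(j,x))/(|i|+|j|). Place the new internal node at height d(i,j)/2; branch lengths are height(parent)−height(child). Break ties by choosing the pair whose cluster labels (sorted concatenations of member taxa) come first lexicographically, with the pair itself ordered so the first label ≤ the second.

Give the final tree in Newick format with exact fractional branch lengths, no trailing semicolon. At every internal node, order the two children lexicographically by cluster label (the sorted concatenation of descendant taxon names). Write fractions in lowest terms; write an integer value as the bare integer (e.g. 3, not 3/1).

((C:3,O:3):14,(L:3,N:3):14)

step 1: merge (C,O) at d=6; branch lengths C→3, O→3; new cluster CO
  updated: d(CO,L)=47/2, d(CO,N)=89/2
step 2: merge (L,N) at d=6; branch lengths L→3, N→3; new cluster LN
  updated: d(CO,LN)=34
step 3: merge (CO,LN) at d=34; branch lengths CO→14, LN→14; new cluster CLNO
final tree: ((C:3,O:3):14,(L:3,N:3):14)
total length: 40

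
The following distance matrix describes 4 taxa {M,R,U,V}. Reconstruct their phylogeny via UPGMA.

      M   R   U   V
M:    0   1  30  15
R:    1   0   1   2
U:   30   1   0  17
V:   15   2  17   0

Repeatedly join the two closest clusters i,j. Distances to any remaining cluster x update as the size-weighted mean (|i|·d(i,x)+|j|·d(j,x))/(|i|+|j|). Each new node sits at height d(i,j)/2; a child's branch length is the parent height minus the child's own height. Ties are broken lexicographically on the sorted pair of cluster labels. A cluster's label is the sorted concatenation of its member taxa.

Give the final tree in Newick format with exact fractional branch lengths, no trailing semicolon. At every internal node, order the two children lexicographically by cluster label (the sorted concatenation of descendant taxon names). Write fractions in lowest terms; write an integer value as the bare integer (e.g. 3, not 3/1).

(((M:1/2,R:1/2):15/4,V:17/4):15/4,U:8)

iteration 1: select M,R (d=1); attach at lengths (1/2, 1/2); label the merged cluster MR
  updated: d(MR,U)=31/2, d(MR,V)=17/2
iteration 2: select MR,V (d=17/2); attach at lengths (15/4, 17/4); label the merged cluster MRV
  updated: d(MRV,U)=16
iteration 3: select MRV,U (d=16); attach at lengths (15/4, 8); label the merged cluster MRUV
final tree: (((M:1/2,R:1/2):15/4,V:17/4):15/4,U:8)
total length: 83/4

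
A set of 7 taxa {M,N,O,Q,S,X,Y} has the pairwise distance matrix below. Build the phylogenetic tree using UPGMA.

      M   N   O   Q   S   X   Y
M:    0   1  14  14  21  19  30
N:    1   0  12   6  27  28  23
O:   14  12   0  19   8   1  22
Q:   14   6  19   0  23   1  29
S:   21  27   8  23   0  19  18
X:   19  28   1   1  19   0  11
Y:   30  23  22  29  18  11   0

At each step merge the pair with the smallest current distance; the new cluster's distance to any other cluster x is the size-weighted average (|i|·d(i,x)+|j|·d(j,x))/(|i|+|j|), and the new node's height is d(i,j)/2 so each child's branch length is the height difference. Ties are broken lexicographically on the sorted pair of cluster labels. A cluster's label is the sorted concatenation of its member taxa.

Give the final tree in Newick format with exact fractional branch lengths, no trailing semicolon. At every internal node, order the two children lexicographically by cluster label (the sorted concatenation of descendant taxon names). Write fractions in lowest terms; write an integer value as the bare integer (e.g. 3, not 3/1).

iteration 1: select M,N (d=1); attach at lengths (1/2, 1/2); label the merged cluster MN
  updated: d(MN,O)=13, d(MN,Q)=10, d(MN,S)=24, d(MN,X)=47/2, d(MN,Y)=53/2
iteration 2: select O,X (d=1); attach at lengths (1/2, 1/2); label the merged cluster OX
  updated: d(MN,OX)=73/4, d(OX,Q)=10, d(OX,S)=27/2, d(OX,Y)=33/2
iteration 3: select MN,Q (d=10); attach at lengths (9/2, 5); label the merged cluster MNQ
  updated: d(MNQ,OX)=31/2, d(MNQ,S)=71/3, d(MNQ,Y)=82/3
iteration 4: select OX,S (d=27/2); attach at lengths (25/4, 27/4); label the merged cluster OSX
  updated: d(MNQ,OSX)=164/9, d(OSX,Y)=17
iteration 5: select OSX,Y (d=17); attach at lengths (7/4, 17/2); label the merged cluster OSXY
  updated: d(MNQ,OSXY)=41/2
iteration 6: select MNQ,OSXY (d=41/2); attach at lengths (21/4, 7/4); label the merged cluster MNOQSXY
final tree: (((M:1/2,N:1/2):9/2,Q:5):21/4,(((O:1/2,X:1/2):25/4,S:27/4):7/4,Y:17/2):7/4)
total length: 167/4

(((M:1/2,N:1/2):9/2,Q:5):21/4,(((O:1/2,X:1/2):25/4,S:27/4):7/4,Y:17/2):7/4)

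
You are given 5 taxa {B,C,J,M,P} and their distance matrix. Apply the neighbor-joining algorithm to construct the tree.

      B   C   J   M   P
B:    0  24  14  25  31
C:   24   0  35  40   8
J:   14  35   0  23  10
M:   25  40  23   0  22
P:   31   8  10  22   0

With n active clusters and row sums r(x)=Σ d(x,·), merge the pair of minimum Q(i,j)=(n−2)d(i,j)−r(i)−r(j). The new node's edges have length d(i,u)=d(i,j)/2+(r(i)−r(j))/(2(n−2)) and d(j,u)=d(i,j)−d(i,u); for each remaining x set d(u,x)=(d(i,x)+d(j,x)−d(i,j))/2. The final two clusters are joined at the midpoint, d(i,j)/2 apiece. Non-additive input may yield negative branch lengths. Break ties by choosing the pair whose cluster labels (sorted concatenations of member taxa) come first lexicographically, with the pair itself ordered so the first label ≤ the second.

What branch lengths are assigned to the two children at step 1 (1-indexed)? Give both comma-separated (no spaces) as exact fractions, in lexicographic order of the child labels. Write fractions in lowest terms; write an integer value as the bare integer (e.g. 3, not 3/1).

10,-2

iteration 1: select C,P (d=8, Q=-154); attach at lengths (10, -2); label the merged cluster CP
  updated: d(B,CP)=47/2, d(CP,J)=37/2, d(CP,M)=27
iteration 2: select B,J (d=14, Q=-90); attach at lengths (35/4, 21/4); label the merged cluster BJ
  updated: d(BJ,CP)=14, d(BJ,M)=17
iteration 3: select BJ,CP (d=14, Q=-58); attach at lengths (2, 12); label the merged cluster BCJP
  updated: d(BCJP,M)=15
iteration 4: select BCJP,M (d=15); attach at lengths (15/2, 15/2); label the merged cluster BCJMP
final tree: (((B:35/4,J:21/4):2,(C:10,P:-2):12):15/2,M:15/2)
total length: 51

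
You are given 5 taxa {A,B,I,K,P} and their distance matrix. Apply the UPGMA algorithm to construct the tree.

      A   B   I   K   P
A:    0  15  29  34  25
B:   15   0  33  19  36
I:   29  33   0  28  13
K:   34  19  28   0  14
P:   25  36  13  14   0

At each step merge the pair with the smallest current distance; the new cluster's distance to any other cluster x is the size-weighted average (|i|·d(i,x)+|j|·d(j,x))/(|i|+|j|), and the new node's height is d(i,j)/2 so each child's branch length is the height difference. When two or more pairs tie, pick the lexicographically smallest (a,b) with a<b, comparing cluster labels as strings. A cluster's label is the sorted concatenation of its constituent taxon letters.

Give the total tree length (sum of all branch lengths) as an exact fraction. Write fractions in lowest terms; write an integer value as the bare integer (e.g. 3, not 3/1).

323/6

1. join I+P (d=13) ⇒ IP; edges |I|=13/2, |P|=13/2
  updated: d(A,IP)=27, d(B,IP)=69/2, d(IP,K)=21
2. join A+B (d=15) ⇒ AB; edges |A|=15/2, |B|=15/2
  updated: d(AB,IP)=123/4, d(AB,K)=53/2
3. join IP+K (d=21) ⇒ IKP; edges |IP|=4, |K|=21/2
  updated: d(AB,IKP)=88/3
4. join AB+IKP (d=88/3) ⇒ ABIKP; edges |AB|=43/6, |IKP|=25/6
final tree: ((A:15/2,B:15/2):43/6,((I:13/2,P:13/2):4,K:21/2):25/6)
total length: 323/6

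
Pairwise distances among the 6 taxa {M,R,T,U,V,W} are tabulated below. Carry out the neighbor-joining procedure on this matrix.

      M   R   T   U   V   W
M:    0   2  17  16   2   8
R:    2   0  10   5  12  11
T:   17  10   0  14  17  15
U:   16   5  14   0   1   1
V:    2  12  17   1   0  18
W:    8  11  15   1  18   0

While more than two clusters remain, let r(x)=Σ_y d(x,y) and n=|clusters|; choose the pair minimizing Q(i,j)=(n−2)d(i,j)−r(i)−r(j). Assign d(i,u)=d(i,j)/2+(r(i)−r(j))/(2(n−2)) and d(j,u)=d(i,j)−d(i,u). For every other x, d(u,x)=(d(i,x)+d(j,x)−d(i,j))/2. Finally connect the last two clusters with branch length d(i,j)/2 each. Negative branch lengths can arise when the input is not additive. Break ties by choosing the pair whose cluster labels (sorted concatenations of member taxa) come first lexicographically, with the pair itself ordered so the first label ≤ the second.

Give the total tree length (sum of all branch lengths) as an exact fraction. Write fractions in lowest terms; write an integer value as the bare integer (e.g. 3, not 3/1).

1. join M+V (d=2, Q=-87) ⇒ MV; edges |M|=3/8, |V|=13/8
  updated: d(MV,R)=6, d(MV,T)=16, d(MV,U)=15/2, d(MV,W)=12
2. join U+W (d=1, Q=-127/2) ⇒ UW; edges |U|=-17/12, |W|=29/12
  updated: d(MV,UW)=37/4, d(R,UW)=15/2, d(T,UW)=14
3. join MV+UW (d=37/4, Q=-87/2) ⇒ MUVW; edges |MV|=19/4, |UW|=9/2
  updated: d(MUVW,R)=17/8, d(MUVW,T)=83/8
4. join MUVW+R (d=17/8, Q=-45/2) ⇒ MRUVW; edges |MUVW|=5/4, |R|=7/8
  updated: d(MRUVW,T)=73/8
5. join MRUVW+T (d=73/8) ⇒ MRTUVW; edges |MRUVW|=73/16, |T|=73/16
final tree: ((((M:3/8,V:13/8):19/4,(U:-17/12,W:29/12):9/2):5/4,R:7/8):73/16,T:73/16)
total length: 47/2

47/2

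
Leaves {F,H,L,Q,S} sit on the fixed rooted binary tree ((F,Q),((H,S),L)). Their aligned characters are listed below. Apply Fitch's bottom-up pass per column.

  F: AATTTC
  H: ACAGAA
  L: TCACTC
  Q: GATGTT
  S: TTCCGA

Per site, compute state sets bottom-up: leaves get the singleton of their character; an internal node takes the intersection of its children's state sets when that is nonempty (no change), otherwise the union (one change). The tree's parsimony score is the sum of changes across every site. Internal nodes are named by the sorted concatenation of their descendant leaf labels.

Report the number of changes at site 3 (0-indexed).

FQ@0: {A} ∪ {G} = {A,G} (union, +1)
HS@0: {A} ∪ {T} = {A,T} (union, +1)
HLS@0: {A,T} ∩ {T} = {T} (intersection, +0)
FHLQS@0: {A,G} ∪ {T} = {A,G,T} (union, +1)
FQ@1: {A} ∩ {A} = {A} (intersection, +0)
HS@1: {C} ∪ {T} = {C,T} (union, +1)
HLS@1: {C,T} ∩ {C} = {C} (intersection, +0)
FHLQS@1: {A} ∪ {C} = {A,C} (union, +1)
FQ@2: {T} ∩ {T} = {T} (intersection, +0)
HS@2: {A} ∪ {C} = {A,C} (union, +1)
HLS@2: {A,C} ∩ {A} = {A} (intersection, +0)
FHLQS@2: {T} ∪ {A} = {A,T} (union, +1)
FQ@3: {T} ∪ {G} = {G,T} (union, +1)
HS@3: {G} ∪ {C} = {C,G} (union, +1)
HLS@3: {C,G} ∩ {C} = {C} (intersection, +0)
FHLQS@3: {G,T} ∪ {C} = {C,G,T} (union, +1)
FQ@4: {T} ∩ {T} = {T} (intersection, +0)
HS@4: {A} ∪ {G} = {A,G} (union, +1)
HLS@4: {A,G} ∪ {T} = {A,G,T} (union, +1)
FHLQS@4: {T} ∩ {A,G,T} = {T} (intersection, +0)
FQ@5: {C} ∪ {T} = {C,T} (union, +1)
HS@5: {A} ∩ {A} = {A} (intersection, +0)
HLS@5: {A} ∪ {C} = {A,C} (union, +1)
FHLQS@5: {C,T} ∩ {A,C} = {C} (intersection, +0)
per-site changes: [3, 2, 2, 3, 2, 2]; total = 14

3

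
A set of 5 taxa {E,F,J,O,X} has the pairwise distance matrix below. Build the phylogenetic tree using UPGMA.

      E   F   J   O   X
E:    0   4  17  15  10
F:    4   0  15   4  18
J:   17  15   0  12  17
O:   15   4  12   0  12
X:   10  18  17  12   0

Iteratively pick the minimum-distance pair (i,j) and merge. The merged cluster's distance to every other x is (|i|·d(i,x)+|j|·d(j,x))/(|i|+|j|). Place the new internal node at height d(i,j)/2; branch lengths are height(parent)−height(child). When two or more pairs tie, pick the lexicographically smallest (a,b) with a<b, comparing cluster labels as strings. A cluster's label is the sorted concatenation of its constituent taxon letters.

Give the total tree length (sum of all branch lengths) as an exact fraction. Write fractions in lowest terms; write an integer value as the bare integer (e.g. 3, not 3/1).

86/3

step 1: merge (E,F) at d=4; branch lengths E→2, F→2; new cluster EF
  updated: d(EF,J)=16, d(EF,O)=19/2, d(EF,X)=14
step 2: merge (EF,O) at d=19/2; branch lengths EF→11/4, O→19/4; new cluster EFO
  updated: d(EFO,J)=44/3, d(EFO,X)=40/3
step 3: merge (EFO,X) at d=40/3; branch lengths EFO→23/12, X→20/3; new cluster EFOX
  updated: d(EFOX,J)=61/4
step 4: merge (EFOX,J) at d=61/4; branch lengths EFOX→23/24, J→61/8; new cluster EFJOX
final tree: ((((E:2,F:2):11/4,O:19/4):23/12,X:20/3):23/24,J:61/8)
total length: 86/3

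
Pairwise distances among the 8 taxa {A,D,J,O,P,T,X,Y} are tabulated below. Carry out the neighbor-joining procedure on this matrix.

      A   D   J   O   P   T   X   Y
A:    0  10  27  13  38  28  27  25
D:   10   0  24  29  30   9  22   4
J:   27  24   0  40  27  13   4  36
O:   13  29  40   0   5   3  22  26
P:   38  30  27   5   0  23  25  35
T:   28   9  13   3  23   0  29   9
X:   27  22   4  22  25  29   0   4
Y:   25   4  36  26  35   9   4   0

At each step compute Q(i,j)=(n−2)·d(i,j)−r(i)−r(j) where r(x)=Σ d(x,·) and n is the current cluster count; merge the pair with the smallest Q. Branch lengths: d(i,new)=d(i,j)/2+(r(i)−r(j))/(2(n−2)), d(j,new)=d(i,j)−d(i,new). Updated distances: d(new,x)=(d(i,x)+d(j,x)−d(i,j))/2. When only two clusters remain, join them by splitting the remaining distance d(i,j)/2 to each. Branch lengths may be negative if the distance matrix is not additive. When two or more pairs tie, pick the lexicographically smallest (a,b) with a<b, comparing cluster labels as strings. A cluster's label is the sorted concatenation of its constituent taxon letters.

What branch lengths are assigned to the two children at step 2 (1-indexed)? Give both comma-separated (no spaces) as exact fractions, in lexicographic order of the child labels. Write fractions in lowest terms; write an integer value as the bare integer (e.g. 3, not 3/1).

24/5,-4/5

1. join O+P (d=5, Q=-291) ⇒ OP; edges |O|=-5/4, |P|=25/4
  updated: d(A,OP)=23, d(D,OP)=27, d(J,OP)=31, d(OP,T)=21/2, d(OP,X)=21, d(OP,Y)=28
2. join J+X (d=4, Q=-222) ⇒ JX; edges |J|=24/5, |X|=-4/5
  updated: d(A,JX)=25, d(D,JX)=21, d(JX,OP)=24, d(JX,T)=19, d(JX,Y)=18
3. join OP+T (d=21/2, Q=-146) ⇒ OPT; edges |OP|=79/8, |T|=5/8
  updated: d(A,OPT)=81/4, d(D,OPT)=51/4, d(JX,OPT)=65/4, d(OPT,Y)=53/4
4. join A+D (d=10, Q=-98) ⇒ AD; edges |A|=125/12, |D|=-5/12
  updated: d(AD,JX)=18, d(AD,OPT)=23/2, d(AD,Y)=19/2
5. join AD+Y (d=19/2, Q=-243/4) ⇒ ADY; edges |AD|=69/16, |Y|=83/16
  updated: d(ADY,JX)=53/4, d(ADY,OPT)=61/8
6. join ADY+JX (d=53/4, Q=-297/8) ⇒ ADJXY; edges |ADY|=37/16, |JX|=175/16
  updated: d(ADJXY,OPT)=85/16
7. join ADJXY+OPT (d=85/16) ⇒ ADJOPTXY; edges |ADJXY|=85/32, |OPT|=85/32
final tree: ((((A:125/12,D:-5/12):69/16,Y:83/16):37/16,(J:24/5,X:-4/5):175/16):85/32,((O:-5/4,P:25/4):79/8,T:5/8):85/32)
total length: 921/16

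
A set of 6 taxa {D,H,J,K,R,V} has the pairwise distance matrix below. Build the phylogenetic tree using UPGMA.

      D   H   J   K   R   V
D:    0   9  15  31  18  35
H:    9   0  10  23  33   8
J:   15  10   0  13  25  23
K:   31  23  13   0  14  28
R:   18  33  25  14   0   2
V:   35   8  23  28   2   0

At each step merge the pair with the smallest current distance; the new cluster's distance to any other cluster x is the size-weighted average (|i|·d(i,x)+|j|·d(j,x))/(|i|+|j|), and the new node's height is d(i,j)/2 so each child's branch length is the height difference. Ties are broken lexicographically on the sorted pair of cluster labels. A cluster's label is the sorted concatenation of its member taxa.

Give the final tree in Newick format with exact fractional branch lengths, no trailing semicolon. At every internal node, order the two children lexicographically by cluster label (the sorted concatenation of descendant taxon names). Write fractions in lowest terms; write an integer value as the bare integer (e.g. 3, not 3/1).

(((D:9/2,H:9/2):7/4,J:25/4):193/36,(K:21/2,(R:1,V:1):19/2):10/9)

1. join R+V (d=2) ⇒ RV; edges |R|=1, |V|=1
  updated: d(D,RV)=53/2, d(H,RV)=41/2, d(J,RV)=24, d(K,RV)=21
2. join D+H (d=9) ⇒ DH; edges |D|=9/2, |H|=9/2
  updated: d(DH,J)=25/2, d(DH,K)=27, d(DH,RV)=47/2
3. join DH+J (d=25/2) ⇒ DHJ; edges |DH|=7/4, |J|=25/4
  updated: d(DHJ,K)=67/3, d(DHJ,RV)=71/3
4. join K+RV (d=21) ⇒ KRV; edges |K|=21/2, |RV|=19/2
  updated: d(DHJ,KRV)=209/9
5. join DHJ+KRV (d=209/9) ⇒ DHJKRV; edges |DHJ|=193/36, |KRV|=10/9
final tree: (((D:9/2,H:9/2):7/4,J:25/4):193/36,(K:21/2,(R:1,V:1):19/2):10/9)
total length: 1637/36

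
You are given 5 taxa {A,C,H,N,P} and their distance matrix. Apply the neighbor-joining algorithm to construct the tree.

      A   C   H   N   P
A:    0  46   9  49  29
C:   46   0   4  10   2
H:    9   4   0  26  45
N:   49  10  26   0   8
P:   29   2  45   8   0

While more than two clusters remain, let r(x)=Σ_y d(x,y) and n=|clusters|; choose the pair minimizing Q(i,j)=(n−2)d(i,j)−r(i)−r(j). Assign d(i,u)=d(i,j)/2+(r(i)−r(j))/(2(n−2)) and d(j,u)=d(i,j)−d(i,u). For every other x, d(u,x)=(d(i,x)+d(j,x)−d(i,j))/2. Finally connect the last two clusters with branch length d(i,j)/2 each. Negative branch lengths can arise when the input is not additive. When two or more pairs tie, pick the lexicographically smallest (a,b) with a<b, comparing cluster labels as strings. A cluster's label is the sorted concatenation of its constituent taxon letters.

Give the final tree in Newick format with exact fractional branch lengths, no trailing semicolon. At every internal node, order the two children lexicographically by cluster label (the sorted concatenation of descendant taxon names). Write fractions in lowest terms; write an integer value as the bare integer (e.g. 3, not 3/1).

iteration 1: select A,H (d=9, Q=-190); attach at lengths (38/3, -11/3); label the merged cluster AH
  updated: d(AH,C)=41/2, d(AH,N)=33, d(AH,P)=65/2
iteration 2: select AH,C (d=41/2, Q=-155/2); attach at lengths (189/8, -25/8); label the merged cluster ACH
  updated: d(ACH,N)=45/4, d(ACH,P)=7
iteration 3: select ACH,N (d=45/4, Q=-105/4); attach at lengths (41/8, 49/8); label the merged cluster ACHN
  updated: d(ACHN,P)=15/8
iteration 4: select ACHN,P (d=15/8); attach at lengths (15/16, 15/16); label the merged cluster ACHNP
final tree: ((((A:38/3,H:-11/3):189/8,C:-25/8):41/8,N:49/8):15/16,P:15/16)
total length: 341/8

((((A:38/3,H:-11/3):189/8,C:-25/8):41/8,N:49/8):15/16,P:15/16)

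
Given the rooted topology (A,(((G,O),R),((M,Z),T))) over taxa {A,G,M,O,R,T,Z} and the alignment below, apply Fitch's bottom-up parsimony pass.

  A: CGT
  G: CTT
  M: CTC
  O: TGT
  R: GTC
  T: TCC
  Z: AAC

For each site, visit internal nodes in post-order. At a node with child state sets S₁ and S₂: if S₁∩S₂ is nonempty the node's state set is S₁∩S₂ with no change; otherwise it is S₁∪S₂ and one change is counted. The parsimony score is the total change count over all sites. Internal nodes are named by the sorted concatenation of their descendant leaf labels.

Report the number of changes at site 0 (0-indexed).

GO@0: {C} ∪ {T} = {C,T} (union, +1)
GOR@0: {C,T} ∪ {G} = {C,G,T} (union, +1)
MZ@0: {C} ∪ {A} = {A,C} (union, +1)
MTZ@0: {A,C} ∪ {T} = {A,C,T} (union, +1)
GMORTZ@0: {C,G,T} ∩ {A,C,T} = {C,T} (intersection, +0)
AGMORTZ@0: {C} ∩ {C,T} = {C} (intersection, +0)
GO@1: {T} ∪ {G} = {G,T} (union, +1)
GOR@1: {G,T} ∩ {T} = {T} (intersection, +0)
MZ@1: {T} ∪ {A} = {A,T} (union, +1)
MTZ@1: {A,T} ∪ {C} = {A,C,T} (union, +1)
GMORTZ@1: {T} ∩ {A,C,T} = {T} (intersection, +0)
AGMORTZ@1: {G} ∪ {T} = {G,T} (union, +1)
GO@2: {T} ∩ {T} = {T} (intersection, +0)
GOR@2: {T} ∪ {C} = {C,T} (union, +1)
MZ@2: {C} ∩ {C} = {C} (intersection, +0)
MTZ@2: {C} ∩ {C} = {C} (intersection, +0)
GMORTZ@2: {C,T} ∩ {C} = {C} (intersection, +0)
AGMORTZ@2: {T} ∪ {C} = {C,T} (union, +1)
per-site changes: [4, 4, 2]; total = 10

4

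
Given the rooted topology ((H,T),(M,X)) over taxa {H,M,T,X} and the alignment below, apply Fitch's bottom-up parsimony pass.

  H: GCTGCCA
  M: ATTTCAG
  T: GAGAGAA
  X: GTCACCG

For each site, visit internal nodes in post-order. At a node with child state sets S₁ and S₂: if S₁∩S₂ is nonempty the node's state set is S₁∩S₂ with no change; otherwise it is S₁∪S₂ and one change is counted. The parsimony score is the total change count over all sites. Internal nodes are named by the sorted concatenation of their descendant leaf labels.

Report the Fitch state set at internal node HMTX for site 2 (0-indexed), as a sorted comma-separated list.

T

site 0, node HT: H={G} ∩ T={G} → {G} (+0)
site 0, node MX: M={A} ∪ X={G} → {A,G} (+1)
site 0, node HMTX: HT={G} ∩ MX={A,G} → {G} (+0)
site 1, node HT: H={C} ∪ T={A} → {A,C} (+1)
site 1, node MX: M={T} ∩ X={T} → {T} (+0)
site 1, node HMTX: HT={A,C} ∪ MX={T} → {A,C,T} (+1)
site 2, node HT: H={T} ∪ T={G} → {G,T} (+1)
site 2, node MX: M={T} ∪ X={C} → {C,T} (+1)
site 2, node HMTX: HT={G,T} ∩ MX={C,T} → {T} (+0)
site 3, node HT: H={G} ∪ T={A} → {A,G} (+1)
site 3, node MX: M={T} ∪ X={A} → {A,T} (+1)
site 3, node HMTX: HT={A,G} ∩ MX={A,T} → {A} (+0)
site 4, node HT: H={C} ∪ T={G} → {C,G} (+1)
site 4, node MX: M={C} ∩ X={C} → {C} (+0)
site 4, node HMTX: HT={C,G} ∩ MX={C} → {C} (+0)
site 5, node HT: H={C} ∪ T={A} → {A,C} (+1)
site 5, node MX: M={A} ∪ X={C} → {A,C} (+1)
site 5, node HMTX: HT={A,C} ∩ MX={A,C} → {A,C} (+0)
site 6, node HT: H={A} ∩ T={A} → {A} (+0)
site 6, node MX: M={G} ∩ X={G} → {G} (+0)
site 6, node HMTX: HT={A} ∪ MX={G} → {A,G} (+1)
per-site changes: [1, 2, 2, 2, 1, 2, 1]; total = 11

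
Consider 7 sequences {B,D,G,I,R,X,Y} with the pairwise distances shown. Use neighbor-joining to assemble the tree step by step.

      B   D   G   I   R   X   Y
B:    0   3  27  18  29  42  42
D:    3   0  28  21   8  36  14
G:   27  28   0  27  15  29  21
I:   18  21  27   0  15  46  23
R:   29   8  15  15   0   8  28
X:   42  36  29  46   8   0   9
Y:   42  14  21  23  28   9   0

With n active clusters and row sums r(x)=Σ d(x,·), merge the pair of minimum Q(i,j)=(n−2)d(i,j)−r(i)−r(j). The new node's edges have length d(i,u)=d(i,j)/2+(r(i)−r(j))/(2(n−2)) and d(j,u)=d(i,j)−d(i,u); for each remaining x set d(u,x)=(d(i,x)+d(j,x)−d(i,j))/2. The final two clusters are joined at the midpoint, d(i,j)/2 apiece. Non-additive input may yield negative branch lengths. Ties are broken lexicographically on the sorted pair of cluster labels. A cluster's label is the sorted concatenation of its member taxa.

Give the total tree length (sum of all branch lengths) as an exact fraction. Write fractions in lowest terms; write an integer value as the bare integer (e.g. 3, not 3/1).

963/16

1. join X+Y (d=9, Q=-262) ⇒ XY; edges |X|=39/5, |Y|=6/5
  updated: d(B,XY)=75/2, d(D,XY)=41/2, d(G,XY)=41/2, d(I,XY)=30, d(R,XY)=27/2
2. join B+D (d=3, Q=-183) ⇒ BD; edges |B|=23/4, |D|=-11/4
  updated: d(BD,G)=26, d(BD,I)=18, d(BD,R)=17, d(BD,XY)=55/2
3. join BD+I (d=18, Q=-249/2) ⇒ BDI; edges |BD|=35/4, |I|=37/4
  updated: d(BDI,G)=35/2, d(BDI,R)=7, d(BDI,XY)=79/4
4. join BDI+R (d=7, Q=-263/4) ⇒ BDIR; edges |BDI|=91/16, |R|=21/16
  updated: d(BDIR,G)=51/4, d(BDIR,XY)=105/8
5. join BDIR+G (d=51/4, Q=-371/8) ⇒ BDGIR; edges |BDIR|=43/16, |G|=161/16
  updated: d(BDGIR,XY)=167/16
6. join BDGIR+XY (d=167/16) ⇒ BDGIRXY; edges |BDGIR|=167/32, |XY|=167/32
final tree: (((((B:23/4,D:-11/4):35/4,I:37/4):91/16,R:21/16):43/16,G:161/16):167/32,(X:39/5,Y:6/5):167/32)
total length: 963/16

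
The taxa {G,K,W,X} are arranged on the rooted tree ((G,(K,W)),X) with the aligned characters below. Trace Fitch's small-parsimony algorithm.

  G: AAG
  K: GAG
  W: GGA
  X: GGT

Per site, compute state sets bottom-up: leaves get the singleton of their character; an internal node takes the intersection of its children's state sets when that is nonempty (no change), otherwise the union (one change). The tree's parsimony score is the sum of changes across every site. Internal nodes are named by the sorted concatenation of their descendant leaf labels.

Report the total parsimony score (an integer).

site 0, node KW: K={G} ∩ W={G} → {G} (+0)
site 0, node GKW: G={A} ∪ KW={G} → {A,G} (+1)
site 0, node GKWX: GKW={A,G} ∩ X={G} → {G} (+0)
site 1, node KW: K={A} ∪ W={G} → {A,G} (+1)
site 1, node GKW: G={A} ∩ KW={A,G} → {A} (+0)
site 1, node GKWX: GKW={A} ∪ X={G} → {A,G} (+1)
site 2, node KW: K={G} ∪ W={A} → {A,G} (+1)
site 2, node GKW: G={G} ∩ KW={A,G} → {G} (+0)
site 2, node GKWX: GKW={G} ∪ X={T} → {G,T} (+1)
per-site changes: [1, 2, 2]; total = 5

5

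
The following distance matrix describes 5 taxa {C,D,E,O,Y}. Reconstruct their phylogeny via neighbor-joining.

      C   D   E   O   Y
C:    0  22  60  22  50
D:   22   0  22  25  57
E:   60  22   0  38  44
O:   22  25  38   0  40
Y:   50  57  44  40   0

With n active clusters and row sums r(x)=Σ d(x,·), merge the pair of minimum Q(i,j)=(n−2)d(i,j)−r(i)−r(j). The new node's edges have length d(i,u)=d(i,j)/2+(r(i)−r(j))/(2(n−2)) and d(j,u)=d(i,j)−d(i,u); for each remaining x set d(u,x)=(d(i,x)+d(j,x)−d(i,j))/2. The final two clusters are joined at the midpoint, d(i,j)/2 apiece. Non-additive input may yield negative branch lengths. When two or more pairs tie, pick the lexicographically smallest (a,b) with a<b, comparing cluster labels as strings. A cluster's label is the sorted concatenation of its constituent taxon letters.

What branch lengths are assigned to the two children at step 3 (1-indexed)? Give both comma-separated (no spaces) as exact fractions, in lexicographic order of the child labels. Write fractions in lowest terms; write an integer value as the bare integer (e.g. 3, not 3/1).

1. join D+E (d=22, Q=-224) ⇒ DE; edges |D|=14/3, |E|=52/3
  updated: d(C,DE)=30, d(DE,O)=41/2, d(DE,Y)=79/2
2. join C+O (d=22, Q=-281/2) ⇒ CO; edges |C|=127/8, |O|=49/8
  updated: d(CO,DE)=57/4, d(CO,Y)=34
3. join CO+DE (d=57/4, Q=-351/4) ⇒ CDEO; edges |CO|=35/8, |DE|=79/8
  updated: d(CDEO,Y)=237/8
4. join CDEO+Y (d=237/8) ⇒ CDEOY; edges |CDEO|=237/16, |Y|=237/16
final tree: (((C:127/8,O:49/8):35/8,(D:14/3,E:52/3):79/8):237/16,Y:237/16)
total length: 703/8

35/8,79/8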